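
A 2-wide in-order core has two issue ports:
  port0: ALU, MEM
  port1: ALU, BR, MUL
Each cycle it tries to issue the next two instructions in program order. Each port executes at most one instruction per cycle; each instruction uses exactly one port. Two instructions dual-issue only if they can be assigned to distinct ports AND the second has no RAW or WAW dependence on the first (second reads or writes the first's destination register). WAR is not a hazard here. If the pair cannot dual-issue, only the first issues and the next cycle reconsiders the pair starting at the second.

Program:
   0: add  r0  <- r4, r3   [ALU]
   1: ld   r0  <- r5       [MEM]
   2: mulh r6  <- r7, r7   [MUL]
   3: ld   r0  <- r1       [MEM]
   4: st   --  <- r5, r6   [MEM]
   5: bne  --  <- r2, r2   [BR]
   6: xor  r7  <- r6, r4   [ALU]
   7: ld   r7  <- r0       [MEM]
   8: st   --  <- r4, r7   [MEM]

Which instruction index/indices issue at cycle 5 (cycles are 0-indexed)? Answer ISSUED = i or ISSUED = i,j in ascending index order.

ISSUED = 7

[0] i0  add  -- WAW r0
[1] i1+i2  ld/mulh  -- pair
[2] i3  ld  -- no-port MEM/MEM
[3] i4+i5  st/bne  -- pair
[4] i6  xor  -- WAW r7
[5] i7  ld  -- no-port MEM/MEM
[6] i8  st  -- tail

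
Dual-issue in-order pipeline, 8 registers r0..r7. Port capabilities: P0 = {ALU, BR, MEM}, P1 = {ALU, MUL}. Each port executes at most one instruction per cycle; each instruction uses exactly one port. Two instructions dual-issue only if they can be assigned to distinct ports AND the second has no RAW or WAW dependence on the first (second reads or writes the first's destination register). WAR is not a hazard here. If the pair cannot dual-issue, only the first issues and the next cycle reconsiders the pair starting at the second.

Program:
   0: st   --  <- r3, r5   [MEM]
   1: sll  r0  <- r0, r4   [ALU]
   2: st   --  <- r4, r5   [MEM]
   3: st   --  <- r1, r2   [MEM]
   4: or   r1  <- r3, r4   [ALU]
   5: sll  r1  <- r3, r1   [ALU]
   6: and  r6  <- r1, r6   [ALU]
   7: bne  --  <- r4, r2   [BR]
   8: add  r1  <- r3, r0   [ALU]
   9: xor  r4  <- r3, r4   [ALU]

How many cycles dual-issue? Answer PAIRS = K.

c0: i0+i1 st.MEM+sll.ALU  pair
c1: i2 st.MEM  no-port MEM/MEM
c2: i3+i4 st.MEM+or.ALU  pair
c3: i5 sll.ALU  RAW r1
c4: i6+i7 and.ALU+bne.BR  pair
c5: i8+i9 add.ALU+xor.ALU  pair

PAIRS = 4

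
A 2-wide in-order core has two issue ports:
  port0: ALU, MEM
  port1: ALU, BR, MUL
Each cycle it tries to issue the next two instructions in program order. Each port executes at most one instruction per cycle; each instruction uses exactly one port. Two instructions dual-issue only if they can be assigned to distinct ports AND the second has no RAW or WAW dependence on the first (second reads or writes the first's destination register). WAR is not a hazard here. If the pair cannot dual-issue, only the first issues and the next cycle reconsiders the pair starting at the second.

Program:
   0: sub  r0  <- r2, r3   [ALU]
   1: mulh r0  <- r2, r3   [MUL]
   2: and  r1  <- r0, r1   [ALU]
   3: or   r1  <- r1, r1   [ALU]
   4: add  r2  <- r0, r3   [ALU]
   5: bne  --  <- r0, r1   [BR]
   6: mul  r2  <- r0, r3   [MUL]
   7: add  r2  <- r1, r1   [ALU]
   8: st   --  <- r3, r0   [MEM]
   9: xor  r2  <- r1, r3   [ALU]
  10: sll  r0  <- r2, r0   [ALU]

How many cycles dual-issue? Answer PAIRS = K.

  cy0 -> i0 (sub.ALU) WAW r0
  cy1 -> i1 (mulh.MUL) RAW r0
  cy2 -> i2 (and.ALU) RAW+WAW r1
  cy3 -> i3&i4 (or.ALU/add.ALU) dual
  cy4 -> i5 (bne.BR) no-port BR/MUL
  cy5 -> i6 (mul.MUL) WAW r2
  cy6 -> i7&i8 (add.ALU/st.MEM) dual
  cy7 -> i9 (xor.ALU) RAW r2
  cy8 -> i10 (sll.ALU) tail

PAIRS = 2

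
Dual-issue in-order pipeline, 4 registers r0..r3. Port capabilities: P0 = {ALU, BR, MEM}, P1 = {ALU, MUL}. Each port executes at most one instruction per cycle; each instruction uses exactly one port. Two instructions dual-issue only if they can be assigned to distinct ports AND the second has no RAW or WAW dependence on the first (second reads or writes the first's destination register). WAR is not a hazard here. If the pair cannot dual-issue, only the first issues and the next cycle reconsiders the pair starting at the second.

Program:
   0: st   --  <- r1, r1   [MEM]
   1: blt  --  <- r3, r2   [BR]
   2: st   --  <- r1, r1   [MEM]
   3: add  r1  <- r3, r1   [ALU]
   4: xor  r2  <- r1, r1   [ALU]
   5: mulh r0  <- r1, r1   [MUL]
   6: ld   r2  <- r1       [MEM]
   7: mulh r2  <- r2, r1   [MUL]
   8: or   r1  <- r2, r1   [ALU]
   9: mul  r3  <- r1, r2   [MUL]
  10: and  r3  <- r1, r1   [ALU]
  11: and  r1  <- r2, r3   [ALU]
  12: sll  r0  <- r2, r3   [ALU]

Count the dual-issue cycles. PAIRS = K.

[0] i0  st.MEM  -- no-port MEM/BR
[1] i1  blt.BR  -- no-port BR/MEM
[2] i2&i3  st.MEM/add.ALU  -- 2-wide
[3] i4&i5  xor.ALU/mulh.MUL  -- 2-wide
[4] i6  ld.MEM  -- RAW+WAW r2
[5] i7  mulh.MUL  -- RAW r2
[6] i8  or.ALU  -- RAW r1
[7] i9  mul.MUL  -- WAW r3
[8] i10  and.ALU  -- RAW r3
[9] i11&i12  and.ALU/sll.ALU  -- 2-wide

PAIRS = 3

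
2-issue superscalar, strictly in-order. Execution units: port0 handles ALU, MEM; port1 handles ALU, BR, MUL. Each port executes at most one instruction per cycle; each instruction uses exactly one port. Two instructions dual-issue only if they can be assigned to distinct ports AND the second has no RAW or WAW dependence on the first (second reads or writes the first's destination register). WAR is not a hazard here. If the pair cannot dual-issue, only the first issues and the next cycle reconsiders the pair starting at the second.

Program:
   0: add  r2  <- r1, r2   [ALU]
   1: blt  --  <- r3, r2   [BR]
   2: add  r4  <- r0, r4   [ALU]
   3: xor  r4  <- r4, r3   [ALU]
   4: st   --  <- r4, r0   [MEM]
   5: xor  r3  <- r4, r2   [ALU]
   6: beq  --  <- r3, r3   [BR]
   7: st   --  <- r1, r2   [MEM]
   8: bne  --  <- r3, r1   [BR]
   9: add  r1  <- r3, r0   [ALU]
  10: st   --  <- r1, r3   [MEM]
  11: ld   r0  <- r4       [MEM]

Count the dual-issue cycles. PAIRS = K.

PAIRS = 4

[0] i0  add.ALU  -- RAW r2
[1] i1+i2  blt.BR+add.ALU  -- 2-wide
[2] i3  xor.ALU  -- RAW r4
[3] i4+i5  st.MEM+xor.ALU  -- 2-wide
[4] i6+i7  beq.BR+st.MEM  -- 2-wide
[5] i8+i9  bne.BR+add.ALU  -- 2-wide
[6] i10  st.MEM  -- no-port MEM/MEM
[7] i11  ld.MEM  -- tail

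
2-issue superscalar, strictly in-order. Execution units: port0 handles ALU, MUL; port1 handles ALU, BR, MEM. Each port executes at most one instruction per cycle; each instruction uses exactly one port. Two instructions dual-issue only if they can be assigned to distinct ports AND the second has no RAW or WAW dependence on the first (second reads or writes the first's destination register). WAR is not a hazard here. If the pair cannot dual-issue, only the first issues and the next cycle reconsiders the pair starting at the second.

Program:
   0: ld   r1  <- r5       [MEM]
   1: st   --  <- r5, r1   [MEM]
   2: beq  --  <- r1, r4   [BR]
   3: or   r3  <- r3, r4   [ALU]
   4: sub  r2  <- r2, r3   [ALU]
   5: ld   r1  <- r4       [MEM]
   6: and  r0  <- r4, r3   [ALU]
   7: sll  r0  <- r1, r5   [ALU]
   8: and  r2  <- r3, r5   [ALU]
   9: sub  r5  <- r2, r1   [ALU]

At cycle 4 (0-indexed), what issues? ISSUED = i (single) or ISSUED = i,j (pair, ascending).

ISSUED = 6

  cy0 -> i0 (ld) no-port MEM/MEM
  cy1 -> i1 (st) no-port MEM/BR
  cy2 -> i2&i3 (beq;or) pair
  cy3 -> i4&i5 (sub;ld) pair
  cy4 -> i6 (and) WAW r0
  cy5 -> i7&i8 (sll;and) pair
  cy6 -> i9 (sub) tail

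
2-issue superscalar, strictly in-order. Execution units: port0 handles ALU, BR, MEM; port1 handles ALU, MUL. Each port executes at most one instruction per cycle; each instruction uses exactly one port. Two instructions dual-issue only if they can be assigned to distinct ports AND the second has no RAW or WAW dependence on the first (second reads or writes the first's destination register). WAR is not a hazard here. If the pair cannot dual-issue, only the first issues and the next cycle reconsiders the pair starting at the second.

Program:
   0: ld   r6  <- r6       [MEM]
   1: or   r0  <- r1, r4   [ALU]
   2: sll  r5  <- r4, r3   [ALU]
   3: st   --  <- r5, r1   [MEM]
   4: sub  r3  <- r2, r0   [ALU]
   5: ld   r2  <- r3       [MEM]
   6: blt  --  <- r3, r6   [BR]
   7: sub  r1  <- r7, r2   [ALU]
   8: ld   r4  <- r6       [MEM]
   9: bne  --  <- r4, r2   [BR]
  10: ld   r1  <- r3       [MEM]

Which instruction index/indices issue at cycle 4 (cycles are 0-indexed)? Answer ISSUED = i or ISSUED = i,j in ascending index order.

ISSUED = 6,7

[0] i0/i1  ld/or  -- pair
[1] i2  sll  -- RAW r5
[2] i3/i4  st/sub  -- pair
[3] i5  ld  -- no-port MEM/BR
[4] i6/i7  blt/sub  -- pair
[5] i8  ld  -- no-port MEM/BR
[6] i9  bne  -- no-port BR/MEM
[7] i10  ld  -- tail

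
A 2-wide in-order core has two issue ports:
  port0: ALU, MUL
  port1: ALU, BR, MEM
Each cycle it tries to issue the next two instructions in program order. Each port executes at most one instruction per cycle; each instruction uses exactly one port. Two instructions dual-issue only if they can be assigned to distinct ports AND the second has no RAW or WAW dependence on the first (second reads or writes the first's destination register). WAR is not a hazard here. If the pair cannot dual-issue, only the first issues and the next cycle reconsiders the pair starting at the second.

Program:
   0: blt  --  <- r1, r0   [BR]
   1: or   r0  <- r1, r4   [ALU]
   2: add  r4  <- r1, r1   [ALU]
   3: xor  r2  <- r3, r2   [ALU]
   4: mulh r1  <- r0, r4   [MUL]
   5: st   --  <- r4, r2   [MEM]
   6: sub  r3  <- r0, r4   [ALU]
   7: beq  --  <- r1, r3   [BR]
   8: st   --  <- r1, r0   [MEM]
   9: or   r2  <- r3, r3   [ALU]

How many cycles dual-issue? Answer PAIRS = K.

  cy0 -> i0,i1 (blt/or) 2-wide
  cy1 -> i2,i3 (add/xor) 2-wide
  cy2 -> i4,i5 (mulh/st) 2-wide
  cy3 -> i6 (sub) RAW r3
  cy4 -> i7 (beq) no-port BR/MEM
  cy5 -> i8,i9 (st/or) 2-wide

PAIRS = 4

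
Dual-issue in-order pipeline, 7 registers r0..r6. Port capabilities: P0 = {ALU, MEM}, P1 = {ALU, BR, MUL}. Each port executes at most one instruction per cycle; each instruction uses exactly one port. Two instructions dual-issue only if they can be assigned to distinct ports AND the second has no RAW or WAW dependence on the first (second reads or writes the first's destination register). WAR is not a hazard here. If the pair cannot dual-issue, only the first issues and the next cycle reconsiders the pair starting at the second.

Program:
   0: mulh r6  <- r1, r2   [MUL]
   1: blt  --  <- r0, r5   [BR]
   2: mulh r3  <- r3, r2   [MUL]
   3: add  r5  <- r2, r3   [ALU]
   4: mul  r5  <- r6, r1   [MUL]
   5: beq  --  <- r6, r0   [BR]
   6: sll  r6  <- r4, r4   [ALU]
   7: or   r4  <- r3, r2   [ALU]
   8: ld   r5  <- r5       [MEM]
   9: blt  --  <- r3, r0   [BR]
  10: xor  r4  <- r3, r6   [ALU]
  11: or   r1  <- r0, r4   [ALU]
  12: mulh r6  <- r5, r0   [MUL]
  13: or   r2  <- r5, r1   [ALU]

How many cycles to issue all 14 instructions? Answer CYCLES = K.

CYCLES = 10

t=0 i0:mulh ; no-port MUL/BR
t=1 i1:blt ; no-port BR/MUL
t=2 i2:mulh ; RAW r3
t=3 i3:add ; WAW r5
t=4 i4:mul ; no-port MUL/BR
t=5 i5+i6:beq/sll ; pair
t=6 i7+i8:or/ld ; pair
t=7 i9+i10:blt/xor ; pair
t=8 i11+i12:or/mulh ; pair
t=9 i13:or ; tail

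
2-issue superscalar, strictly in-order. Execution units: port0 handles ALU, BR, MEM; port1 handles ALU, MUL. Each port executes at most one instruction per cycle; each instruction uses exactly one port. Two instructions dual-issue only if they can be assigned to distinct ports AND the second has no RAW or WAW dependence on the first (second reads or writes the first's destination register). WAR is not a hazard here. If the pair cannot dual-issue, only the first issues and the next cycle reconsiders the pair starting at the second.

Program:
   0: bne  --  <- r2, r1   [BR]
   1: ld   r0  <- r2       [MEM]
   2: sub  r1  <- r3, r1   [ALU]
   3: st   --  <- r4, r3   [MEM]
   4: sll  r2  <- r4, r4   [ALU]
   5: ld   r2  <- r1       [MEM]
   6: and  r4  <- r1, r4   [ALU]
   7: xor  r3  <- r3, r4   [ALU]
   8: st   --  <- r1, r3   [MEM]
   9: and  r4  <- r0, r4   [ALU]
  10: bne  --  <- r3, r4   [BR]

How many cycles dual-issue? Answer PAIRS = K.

PAIRS = 4

0. bne.BR @i0  | no-port BR/MEM
1. ld.MEM;sub.ALU @i1,i2  | dual
2. st.MEM;sll.ALU @i3,i4  | dual
3. ld.MEM;and.ALU @i5,i6  | dual
4. xor.ALU @i7  | RAW r3
5. st.MEM;and.ALU @i8,i9  | dual
6. bne.BR @i10  | tail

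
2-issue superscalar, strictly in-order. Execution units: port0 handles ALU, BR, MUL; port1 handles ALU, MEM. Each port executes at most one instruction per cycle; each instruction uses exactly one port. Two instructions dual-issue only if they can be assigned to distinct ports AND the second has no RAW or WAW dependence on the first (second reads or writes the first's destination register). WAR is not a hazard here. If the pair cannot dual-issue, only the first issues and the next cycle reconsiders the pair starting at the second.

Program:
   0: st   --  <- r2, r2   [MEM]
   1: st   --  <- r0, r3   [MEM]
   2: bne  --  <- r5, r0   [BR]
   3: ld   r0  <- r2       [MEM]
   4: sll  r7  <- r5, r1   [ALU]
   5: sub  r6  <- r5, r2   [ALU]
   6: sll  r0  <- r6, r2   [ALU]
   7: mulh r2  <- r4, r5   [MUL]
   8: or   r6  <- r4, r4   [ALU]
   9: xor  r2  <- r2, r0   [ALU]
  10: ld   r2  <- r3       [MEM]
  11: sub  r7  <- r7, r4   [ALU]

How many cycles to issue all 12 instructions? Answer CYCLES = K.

CYCLES = 7

#0 head=0: st i0 no-port MEM/MEM
#1 head=1: st/bne i1,i2 2-wide
#2 head=3: ld/sll i3,i4 2-wide
#3 head=5: sub i5 RAW r6
#4 head=6: sll/mulh i6,i7 2-wide
#5 head=8: or/xor i8,i9 2-wide
#6 head=10: ld/sub i10,i11 2-wide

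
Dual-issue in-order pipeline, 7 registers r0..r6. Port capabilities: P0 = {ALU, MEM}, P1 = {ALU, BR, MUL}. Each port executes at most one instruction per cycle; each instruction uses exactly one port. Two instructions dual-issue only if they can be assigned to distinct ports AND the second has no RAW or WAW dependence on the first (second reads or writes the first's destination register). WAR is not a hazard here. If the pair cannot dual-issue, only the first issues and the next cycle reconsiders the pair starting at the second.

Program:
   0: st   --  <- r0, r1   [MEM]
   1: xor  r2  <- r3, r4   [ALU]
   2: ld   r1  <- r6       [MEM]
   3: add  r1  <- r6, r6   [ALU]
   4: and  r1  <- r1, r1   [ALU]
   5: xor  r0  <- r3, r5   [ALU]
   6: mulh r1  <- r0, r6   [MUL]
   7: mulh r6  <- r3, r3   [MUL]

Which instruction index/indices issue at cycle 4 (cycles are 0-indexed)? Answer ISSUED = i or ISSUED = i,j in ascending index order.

c0: i0&i1 st.MEM;xor.ALU  2-wide
c1: i2 ld.MEM  WAW r1
c2: i3 add.ALU  RAW+WAW r1
c3: i4&i5 and.ALU;xor.ALU  2-wide
c4: i6 mulh.MUL  no-port MUL/MUL
c5: i7 mulh.MUL  tail

ISSUED = 6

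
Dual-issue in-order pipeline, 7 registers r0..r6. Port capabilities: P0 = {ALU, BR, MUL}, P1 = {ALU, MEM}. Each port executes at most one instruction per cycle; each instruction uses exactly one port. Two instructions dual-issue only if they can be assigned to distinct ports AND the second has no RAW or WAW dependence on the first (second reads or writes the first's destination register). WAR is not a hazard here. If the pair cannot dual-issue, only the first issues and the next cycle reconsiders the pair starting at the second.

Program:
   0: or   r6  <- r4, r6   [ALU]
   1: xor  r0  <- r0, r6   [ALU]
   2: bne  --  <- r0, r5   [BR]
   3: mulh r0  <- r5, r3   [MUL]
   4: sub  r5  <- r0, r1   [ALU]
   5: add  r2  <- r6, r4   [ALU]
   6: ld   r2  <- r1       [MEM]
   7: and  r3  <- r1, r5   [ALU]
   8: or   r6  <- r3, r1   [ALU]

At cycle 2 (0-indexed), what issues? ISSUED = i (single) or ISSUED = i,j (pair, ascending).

ISSUED = 2

[0] i0  or  -- RAW r6
[1] i1  xor  -- RAW r0
[2] i2  bne  -- no-port BR/MUL
[3] i3  mulh  -- RAW r0
[4] i4/i5  sub add  -- 2-wide
[5] i6/i7  ld and  -- 2-wide
[6] i8  or  -- tail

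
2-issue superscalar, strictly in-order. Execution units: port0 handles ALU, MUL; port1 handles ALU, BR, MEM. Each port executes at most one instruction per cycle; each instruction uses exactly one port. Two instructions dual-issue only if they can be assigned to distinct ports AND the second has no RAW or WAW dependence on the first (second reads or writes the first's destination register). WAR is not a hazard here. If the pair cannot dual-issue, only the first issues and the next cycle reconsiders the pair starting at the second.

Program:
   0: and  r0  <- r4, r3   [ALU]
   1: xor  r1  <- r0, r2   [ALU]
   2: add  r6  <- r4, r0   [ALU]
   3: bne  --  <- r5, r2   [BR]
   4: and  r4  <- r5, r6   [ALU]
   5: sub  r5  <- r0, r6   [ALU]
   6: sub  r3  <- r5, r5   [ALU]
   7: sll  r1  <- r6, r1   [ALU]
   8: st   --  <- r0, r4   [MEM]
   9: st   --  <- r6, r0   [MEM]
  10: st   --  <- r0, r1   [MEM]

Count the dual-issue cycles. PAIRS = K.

PAIRS = 3

  cy0 -> i0 (and) RAW r0
  cy1 -> i1+i2 (xor;add) 2-wide
  cy2 -> i3+i4 (bne;and) 2-wide
  cy3 -> i5 (sub) RAW r5
  cy4 -> i6+i7 (sub;sll) 2-wide
  cy5 -> i8 (st) no-port MEM/MEM
  cy6 -> i9 (st) no-port MEM/MEM
  cy7 -> i10 (st) tail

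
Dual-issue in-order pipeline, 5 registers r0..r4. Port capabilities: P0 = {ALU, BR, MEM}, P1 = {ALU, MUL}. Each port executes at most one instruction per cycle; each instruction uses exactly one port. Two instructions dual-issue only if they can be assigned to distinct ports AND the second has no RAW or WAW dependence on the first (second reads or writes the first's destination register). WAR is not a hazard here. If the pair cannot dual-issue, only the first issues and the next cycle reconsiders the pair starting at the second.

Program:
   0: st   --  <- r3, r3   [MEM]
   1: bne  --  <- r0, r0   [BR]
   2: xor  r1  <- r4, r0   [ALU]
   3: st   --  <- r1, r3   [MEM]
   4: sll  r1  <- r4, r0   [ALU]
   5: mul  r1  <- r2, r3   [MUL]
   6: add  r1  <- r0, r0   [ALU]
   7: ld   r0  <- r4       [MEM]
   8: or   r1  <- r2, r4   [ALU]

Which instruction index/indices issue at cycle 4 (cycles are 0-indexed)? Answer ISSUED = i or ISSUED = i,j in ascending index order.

ISSUED = 6,7

#0 head=0: st.MEM i0 no-port MEM/BR
#1 head=1: bne.BR+xor.ALU i1/i2 2-wide
#2 head=3: st.MEM+sll.ALU i3/i4 2-wide
#3 head=5: mul.MUL i5 WAW r1
#4 head=6: add.ALU+ld.MEM i6/i7 2-wide
#5 head=8: or.ALU i8 tail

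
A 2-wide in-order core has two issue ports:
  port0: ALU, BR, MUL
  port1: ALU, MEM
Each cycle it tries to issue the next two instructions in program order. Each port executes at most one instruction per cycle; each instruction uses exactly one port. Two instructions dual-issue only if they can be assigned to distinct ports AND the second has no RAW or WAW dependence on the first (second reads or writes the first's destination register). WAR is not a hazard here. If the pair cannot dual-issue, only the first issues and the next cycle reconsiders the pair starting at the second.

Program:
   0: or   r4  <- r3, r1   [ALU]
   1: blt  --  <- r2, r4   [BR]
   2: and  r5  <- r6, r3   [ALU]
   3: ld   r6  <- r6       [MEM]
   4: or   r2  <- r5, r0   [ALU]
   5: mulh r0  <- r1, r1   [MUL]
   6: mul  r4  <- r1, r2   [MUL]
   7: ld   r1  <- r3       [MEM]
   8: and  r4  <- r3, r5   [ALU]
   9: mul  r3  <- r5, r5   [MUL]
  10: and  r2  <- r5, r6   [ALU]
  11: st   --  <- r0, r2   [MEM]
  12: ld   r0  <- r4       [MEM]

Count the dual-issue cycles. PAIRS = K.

PAIRS = 4

t=0 i0:or.ALU ; RAW r4
t=1 i1,i2:blt.BR;and.ALU ; dual
t=2 i3,i4:ld.MEM;or.ALU ; dual
t=3 i5:mulh.MUL ; no-port MUL/MUL
t=4 i6,i7:mul.MUL;ld.MEM ; dual
t=5 i8,i9:and.ALU;mul.MUL ; dual
t=6 i10:and.ALU ; RAW r2
t=7 i11:st.MEM ; no-port MEM/MEM
t=8 i12:ld.MEM ; tail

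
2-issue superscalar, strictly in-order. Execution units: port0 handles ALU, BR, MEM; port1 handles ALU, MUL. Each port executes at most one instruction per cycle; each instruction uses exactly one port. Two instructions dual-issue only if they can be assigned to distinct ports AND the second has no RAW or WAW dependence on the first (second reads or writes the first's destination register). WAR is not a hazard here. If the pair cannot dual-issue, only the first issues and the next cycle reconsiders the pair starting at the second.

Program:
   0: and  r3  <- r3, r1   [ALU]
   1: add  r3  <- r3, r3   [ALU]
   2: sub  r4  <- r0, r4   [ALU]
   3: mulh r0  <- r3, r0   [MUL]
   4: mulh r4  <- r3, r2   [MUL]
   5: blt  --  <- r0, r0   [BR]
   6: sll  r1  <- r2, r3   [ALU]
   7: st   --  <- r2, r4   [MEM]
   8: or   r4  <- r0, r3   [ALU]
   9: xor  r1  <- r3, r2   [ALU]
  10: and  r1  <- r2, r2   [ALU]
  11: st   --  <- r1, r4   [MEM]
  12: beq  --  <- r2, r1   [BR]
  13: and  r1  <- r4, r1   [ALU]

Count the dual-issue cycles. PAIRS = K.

PAIRS = 5

0. and @i0  | RAW+WAW r3
1. add+sub @i1/i2  | dual
2. mulh @i3  | no-port MUL/MUL
3. mulh+blt @i4/i5  | dual
4. sll+st @i6/i7  | dual
5. or+xor @i8/i9  | dual
6. and @i10  | RAW r1
7. st @i11  | no-port MEM/BR
8. beq+and @i12/i13  | dual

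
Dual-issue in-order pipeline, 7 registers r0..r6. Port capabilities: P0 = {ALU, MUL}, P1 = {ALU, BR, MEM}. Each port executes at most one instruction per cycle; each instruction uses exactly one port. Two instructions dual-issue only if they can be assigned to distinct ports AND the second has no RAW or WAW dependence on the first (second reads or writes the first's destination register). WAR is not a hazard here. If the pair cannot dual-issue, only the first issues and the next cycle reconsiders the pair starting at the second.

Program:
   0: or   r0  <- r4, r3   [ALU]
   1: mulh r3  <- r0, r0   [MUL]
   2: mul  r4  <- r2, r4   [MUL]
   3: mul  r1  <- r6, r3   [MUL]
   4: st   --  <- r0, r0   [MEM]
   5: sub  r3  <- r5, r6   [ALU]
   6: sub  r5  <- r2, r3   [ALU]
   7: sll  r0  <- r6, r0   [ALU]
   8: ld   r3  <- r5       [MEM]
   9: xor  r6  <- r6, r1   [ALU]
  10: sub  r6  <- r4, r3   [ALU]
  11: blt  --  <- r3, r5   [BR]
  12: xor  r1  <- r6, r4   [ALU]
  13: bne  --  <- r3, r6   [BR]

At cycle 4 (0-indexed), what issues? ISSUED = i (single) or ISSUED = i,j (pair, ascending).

ISSUED = 5

t=0 i0:or.ALU ; RAW r0
t=1 i1:mulh.MUL ; no-port MUL/MUL
t=2 i2:mul.MUL ; no-port MUL/MUL
t=3 i3+i4:mul.MUL+st.MEM ; dual
t=4 i5:sub.ALU ; RAW r3
t=5 i6+i7:sub.ALU+sll.ALU ; dual
t=6 i8+i9:ld.MEM+xor.ALU ; dual
t=7 i10+i11:sub.ALU+blt.BR ; dual
t=8 i12+i13:xor.ALU+bne.BR ; dual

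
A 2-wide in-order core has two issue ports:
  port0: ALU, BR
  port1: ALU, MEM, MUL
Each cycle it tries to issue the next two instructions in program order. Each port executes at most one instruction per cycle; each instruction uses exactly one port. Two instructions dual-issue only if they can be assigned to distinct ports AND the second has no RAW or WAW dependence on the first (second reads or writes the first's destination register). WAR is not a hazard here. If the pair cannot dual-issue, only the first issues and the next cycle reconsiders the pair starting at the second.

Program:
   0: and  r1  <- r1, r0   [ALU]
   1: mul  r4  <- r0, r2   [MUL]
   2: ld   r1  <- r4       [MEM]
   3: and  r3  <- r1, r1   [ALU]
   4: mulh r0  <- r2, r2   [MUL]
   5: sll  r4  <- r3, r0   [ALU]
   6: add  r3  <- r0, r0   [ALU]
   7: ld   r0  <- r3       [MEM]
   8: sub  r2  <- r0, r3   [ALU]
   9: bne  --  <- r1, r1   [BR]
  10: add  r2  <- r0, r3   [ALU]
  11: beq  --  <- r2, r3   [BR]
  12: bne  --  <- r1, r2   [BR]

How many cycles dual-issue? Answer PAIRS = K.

PAIRS = 4

c0: i0/i1 and.ALU;mul.MUL  dual
c1: i2 ld.MEM  RAW r1
c2: i3/i4 and.ALU;mulh.MUL  dual
c3: i5/i6 sll.ALU;add.ALU  dual
c4: i7 ld.MEM  RAW r0
c5: i8/i9 sub.ALU;bne.BR  dual
c6: i10 add.ALU  RAW r2
c7: i11 beq.BR  no-port BR/BR
c8: i12 bne.BR  tail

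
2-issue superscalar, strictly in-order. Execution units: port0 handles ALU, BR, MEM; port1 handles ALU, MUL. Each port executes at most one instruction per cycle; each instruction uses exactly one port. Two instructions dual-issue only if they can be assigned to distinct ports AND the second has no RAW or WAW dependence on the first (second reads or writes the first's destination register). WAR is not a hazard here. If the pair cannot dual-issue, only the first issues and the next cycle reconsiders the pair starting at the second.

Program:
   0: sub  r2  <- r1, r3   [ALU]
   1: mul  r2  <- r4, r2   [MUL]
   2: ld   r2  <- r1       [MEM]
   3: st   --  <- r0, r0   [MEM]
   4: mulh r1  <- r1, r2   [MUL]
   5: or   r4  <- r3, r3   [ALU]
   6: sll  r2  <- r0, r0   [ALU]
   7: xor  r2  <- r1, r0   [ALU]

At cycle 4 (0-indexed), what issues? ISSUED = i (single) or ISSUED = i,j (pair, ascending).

c0: i0 sub.ALU  RAW+WAW r2
c1: i1 mul.MUL  WAW r2
c2: i2 ld.MEM  no-port MEM/MEM
c3: i3/i4 st.MEM/mulh.MUL  dual
c4: i5/i6 or.ALU/sll.ALU  dual
c5: i7 xor.ALU  tail

ISSUED = 5,6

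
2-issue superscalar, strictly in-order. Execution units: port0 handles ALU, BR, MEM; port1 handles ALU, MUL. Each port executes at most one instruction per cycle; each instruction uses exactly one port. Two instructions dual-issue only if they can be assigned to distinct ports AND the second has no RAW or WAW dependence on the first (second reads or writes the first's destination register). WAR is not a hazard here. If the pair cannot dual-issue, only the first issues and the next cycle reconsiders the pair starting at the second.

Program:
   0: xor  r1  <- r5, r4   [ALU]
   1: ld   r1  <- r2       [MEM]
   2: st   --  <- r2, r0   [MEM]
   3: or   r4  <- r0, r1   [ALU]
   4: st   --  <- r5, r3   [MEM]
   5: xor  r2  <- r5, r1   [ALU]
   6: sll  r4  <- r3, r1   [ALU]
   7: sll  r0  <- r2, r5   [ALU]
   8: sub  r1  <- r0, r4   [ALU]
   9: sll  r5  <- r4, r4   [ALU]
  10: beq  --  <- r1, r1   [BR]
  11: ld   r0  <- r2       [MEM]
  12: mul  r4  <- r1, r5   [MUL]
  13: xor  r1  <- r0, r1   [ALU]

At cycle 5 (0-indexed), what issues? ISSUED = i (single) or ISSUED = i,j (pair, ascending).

[0] i0  xor  -- WAW r1
[1] i1  ld  -- no-port MEM/MEM
[2] i2,i3  st+or  -- 2-wide
[3] i4,i5  st+xor  -- 2-wide
[4] i6,i7  sll+sll  -- 2-wide
[5] i8,i9  sub+sll  -- 2-wide
[6] i10  beq  -- no-port BR/MEM
[7] i11,i12  ld+mul  -- 2-wide
[8] i13  xor  -- tail

ISSUED = 8,9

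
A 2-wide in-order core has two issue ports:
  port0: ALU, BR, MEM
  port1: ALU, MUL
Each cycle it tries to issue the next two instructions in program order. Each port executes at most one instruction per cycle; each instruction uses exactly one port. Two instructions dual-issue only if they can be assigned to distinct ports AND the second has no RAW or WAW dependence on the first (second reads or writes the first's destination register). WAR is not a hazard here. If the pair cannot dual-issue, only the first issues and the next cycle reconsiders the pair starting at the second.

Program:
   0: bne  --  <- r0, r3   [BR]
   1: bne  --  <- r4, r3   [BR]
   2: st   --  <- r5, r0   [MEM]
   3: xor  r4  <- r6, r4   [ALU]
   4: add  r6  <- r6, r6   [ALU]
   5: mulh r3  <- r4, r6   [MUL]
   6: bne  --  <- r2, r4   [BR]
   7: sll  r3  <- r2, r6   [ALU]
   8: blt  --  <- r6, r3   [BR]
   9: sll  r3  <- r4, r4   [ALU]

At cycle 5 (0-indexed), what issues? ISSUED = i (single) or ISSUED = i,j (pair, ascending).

c0: i0 bne  no-port BR/BR
c1: i1 bne  no-port BR/MEM
c2: i2,i3 st;xor  pair
c3: i4 add  RAW r6
c4: i5,i6 mulh;bne  pair
c5: i7 sll  RAW r3
c6: i8,i9 blt;sll  pair

ISSUED = 7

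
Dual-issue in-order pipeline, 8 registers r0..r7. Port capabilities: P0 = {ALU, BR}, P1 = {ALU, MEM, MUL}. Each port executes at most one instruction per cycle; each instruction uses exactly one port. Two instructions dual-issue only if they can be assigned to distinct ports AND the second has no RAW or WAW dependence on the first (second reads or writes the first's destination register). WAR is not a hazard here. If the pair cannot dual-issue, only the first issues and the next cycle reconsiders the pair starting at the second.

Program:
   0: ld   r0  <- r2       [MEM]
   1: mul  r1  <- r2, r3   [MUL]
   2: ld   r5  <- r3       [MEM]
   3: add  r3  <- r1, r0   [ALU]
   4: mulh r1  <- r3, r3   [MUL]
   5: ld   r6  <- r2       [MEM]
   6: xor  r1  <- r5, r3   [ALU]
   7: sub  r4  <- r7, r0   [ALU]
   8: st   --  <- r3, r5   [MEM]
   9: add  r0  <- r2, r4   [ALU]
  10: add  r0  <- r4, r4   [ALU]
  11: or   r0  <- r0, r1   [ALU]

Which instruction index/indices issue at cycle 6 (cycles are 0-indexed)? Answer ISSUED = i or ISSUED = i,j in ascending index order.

ISSUED = 9

t=0 i0:ld ; no-port MEM/MUL
t=1 i1:mul ; no-port MUL/MEM
t=2 i2+i3:ld/add ; pair
t=3 i4:mulh ; no-port MUL/MEM
t=4 i5+i6:ld/xor ; pair
t=5 i7+i8:sub/st ; pair
t=6 i9:add ; WAW r0
t=7 i10:add ; RAW+WAW r0
t=8 i11:or ; tail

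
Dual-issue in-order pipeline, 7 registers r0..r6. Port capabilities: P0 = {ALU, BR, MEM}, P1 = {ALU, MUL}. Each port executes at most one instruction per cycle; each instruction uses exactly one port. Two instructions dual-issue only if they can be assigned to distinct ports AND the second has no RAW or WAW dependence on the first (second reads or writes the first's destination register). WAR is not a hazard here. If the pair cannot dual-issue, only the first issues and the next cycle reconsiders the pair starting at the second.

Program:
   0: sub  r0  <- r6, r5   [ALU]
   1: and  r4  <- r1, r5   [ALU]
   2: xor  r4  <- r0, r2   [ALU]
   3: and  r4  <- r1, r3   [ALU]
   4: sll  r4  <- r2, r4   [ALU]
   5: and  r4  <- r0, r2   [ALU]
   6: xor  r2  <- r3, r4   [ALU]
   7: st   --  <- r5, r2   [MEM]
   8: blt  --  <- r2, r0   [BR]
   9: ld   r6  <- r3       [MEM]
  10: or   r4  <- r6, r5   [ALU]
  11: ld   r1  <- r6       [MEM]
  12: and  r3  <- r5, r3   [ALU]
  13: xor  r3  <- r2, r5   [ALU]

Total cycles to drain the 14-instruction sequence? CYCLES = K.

  cy0 -> i0,i1 (sub.ALU/and.ALU) dual
  cy1 -> i2 (xor.ALU) WAW r4
  cy2 -> i3 (and.ALU) RAW+WAW r4
  cy3 -> i4 (sll.ALU) WAW r4
  cy4 -> i5 (and.ALU) RAW r4
  cy5 -> i6 (xor.ALU) RAW r2
  cy6 -> i7 (st.MEM) no-port MEM/BR
  cy7 -> i8 (blt.BR) no-port BR/MEM
  cy8 -> i9 (ld.MEM) RAW r6
  cy9 -> i10,i11 (or.ALU/ld.MEM) dual
  cy10 -> i12 (and.ALU) WAW r3
  cy11 -> i13 (xor.ALU) tail

CYCLES = 12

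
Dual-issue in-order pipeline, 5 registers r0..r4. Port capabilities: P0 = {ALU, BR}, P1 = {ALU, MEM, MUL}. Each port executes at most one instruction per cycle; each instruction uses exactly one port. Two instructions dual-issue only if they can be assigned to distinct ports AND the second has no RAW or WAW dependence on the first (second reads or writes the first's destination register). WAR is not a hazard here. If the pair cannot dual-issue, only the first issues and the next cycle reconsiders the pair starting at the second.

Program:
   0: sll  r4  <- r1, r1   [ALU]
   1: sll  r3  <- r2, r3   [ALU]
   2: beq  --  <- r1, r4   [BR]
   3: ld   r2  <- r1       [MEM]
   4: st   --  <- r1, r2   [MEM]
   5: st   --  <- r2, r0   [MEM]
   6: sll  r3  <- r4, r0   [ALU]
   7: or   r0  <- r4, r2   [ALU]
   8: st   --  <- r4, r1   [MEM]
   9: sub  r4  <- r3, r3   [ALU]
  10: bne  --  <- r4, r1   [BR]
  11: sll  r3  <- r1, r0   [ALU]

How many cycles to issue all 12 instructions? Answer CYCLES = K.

  cy0 -> i0+i1 (sll.ALU sll.ALU) 2-wide
  cy1 -> i2+i3 (beq.BR ld.MEM) 2-wide
  cy2 -> i4 (st.MEM) no-port MEM/MEM
  cy3 -> i5+i6 (st.MEM sll.ALU) 2-wide
  cy4 -> i7+i8 (or.ALU st.MEM) 2-wide
  cy5 -> i9 (sub.ALU) RAW r4
  cy6 -> i10+i11 (bne.BR sll.ALU) 2-wide

CYCLES = 7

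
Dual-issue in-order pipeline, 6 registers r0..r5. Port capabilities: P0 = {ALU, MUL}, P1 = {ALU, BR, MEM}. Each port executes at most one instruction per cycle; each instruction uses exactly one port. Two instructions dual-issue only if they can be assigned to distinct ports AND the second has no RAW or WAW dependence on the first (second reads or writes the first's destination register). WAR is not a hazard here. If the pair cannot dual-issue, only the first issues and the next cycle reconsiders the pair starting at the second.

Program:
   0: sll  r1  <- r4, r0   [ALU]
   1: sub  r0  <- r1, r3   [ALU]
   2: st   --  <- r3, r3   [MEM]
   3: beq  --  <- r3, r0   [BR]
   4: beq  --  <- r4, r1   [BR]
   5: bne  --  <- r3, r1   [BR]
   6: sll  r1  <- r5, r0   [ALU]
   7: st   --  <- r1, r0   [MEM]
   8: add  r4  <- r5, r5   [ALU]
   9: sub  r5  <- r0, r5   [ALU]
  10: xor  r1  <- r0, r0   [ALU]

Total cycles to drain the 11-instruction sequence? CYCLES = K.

#0 head=0: sll i0 RAW r1
#1 head=1: sub+st i1&i2 pair
#2 head=3: beq i3 no-port BR/BR
#3 head=4: beq i4 no-port BR/BR
#4 head=5: bne+sll i5&i6 pair
#5 head=7: st+add i7&i8 pair
#6 head=9: sub+xor i9&i10 pair

CYCLES = 7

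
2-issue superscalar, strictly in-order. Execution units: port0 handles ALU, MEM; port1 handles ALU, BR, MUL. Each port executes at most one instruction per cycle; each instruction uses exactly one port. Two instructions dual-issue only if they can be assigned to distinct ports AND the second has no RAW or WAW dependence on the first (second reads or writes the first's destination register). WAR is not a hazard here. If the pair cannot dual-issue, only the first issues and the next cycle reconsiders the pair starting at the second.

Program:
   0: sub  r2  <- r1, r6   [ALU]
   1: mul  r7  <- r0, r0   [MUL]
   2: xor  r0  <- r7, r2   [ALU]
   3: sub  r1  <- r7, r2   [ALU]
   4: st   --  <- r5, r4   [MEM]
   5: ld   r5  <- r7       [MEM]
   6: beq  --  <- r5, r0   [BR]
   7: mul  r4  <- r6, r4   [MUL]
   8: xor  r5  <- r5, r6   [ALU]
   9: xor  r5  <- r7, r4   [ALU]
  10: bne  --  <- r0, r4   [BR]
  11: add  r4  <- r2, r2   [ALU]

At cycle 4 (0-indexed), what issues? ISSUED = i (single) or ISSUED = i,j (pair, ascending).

#0 head=0: sub.ALU mul.MUL i0+i1 pair
#1 head=2: xor.ALU sub.ALU i2+i3 pair
#2 head=4: st.MEM i4 no-port MEM/MEM
#3 head=5: ld.MEM i5 RAW r5
#4 head=6: beq.BR i6 no-port BR/MUL
#5 head=7: mul.MUL xor.ALU i7+i8 pair
#6 head=9: xor.ALU bne.BR i9+i10 pair
#7 head=11: add.ALU i11 tail

ISSUED = 6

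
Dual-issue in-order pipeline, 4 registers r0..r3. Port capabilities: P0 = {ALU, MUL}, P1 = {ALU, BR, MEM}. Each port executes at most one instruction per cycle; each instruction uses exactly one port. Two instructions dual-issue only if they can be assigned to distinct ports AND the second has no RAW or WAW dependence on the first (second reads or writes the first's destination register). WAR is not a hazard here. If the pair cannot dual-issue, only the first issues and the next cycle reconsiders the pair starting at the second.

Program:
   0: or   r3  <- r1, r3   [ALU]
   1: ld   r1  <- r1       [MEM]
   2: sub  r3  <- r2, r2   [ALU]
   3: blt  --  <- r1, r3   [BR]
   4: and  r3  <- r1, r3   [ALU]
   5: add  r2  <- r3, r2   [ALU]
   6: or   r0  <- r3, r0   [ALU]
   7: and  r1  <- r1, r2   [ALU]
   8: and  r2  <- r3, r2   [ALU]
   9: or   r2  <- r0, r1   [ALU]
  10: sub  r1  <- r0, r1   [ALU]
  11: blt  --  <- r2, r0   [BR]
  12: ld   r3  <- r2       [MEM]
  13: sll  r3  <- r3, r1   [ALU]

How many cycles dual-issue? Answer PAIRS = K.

PAIRS = 5

c0: i0+i1 or ld  dual
c1: i2 sub  RAW r3
c2: i3+i4 blt and  dual
c3: i5+i6 add or  dual
c4: i7+i8 and and  dual
c5: i9+i10 or sub  dual
c6: i11 blt  no-port BR/MEM
c7: i12 ld  RAW+WAW r3
c8: i13 sll  tail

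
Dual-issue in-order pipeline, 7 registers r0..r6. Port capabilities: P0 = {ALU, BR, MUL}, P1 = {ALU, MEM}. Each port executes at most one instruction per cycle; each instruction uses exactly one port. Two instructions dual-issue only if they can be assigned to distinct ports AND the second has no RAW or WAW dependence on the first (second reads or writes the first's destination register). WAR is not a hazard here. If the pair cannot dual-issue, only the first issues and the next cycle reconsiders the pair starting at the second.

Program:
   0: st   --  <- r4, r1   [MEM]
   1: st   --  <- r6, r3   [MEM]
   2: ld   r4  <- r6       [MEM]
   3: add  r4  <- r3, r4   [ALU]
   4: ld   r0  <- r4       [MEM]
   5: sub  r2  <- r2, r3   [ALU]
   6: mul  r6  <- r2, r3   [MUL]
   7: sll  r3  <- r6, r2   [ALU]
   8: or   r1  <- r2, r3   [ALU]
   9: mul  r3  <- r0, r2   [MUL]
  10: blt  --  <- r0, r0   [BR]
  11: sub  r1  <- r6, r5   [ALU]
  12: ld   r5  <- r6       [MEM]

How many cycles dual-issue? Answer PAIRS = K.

PAIRS = 3

t=0 i0:st.MEM ; no-port MEM/MEM
t=1 i1:st.MEM ; no-port MEM/MEM
t=2 i2:ld.MEM ; RAW+WAW r4
t=3 i3:add.ALU ; RAW r4
t=4 i4,i5:ld.MEM;sub.ALU ; dual
t=5 i6:mul.MUL ; RAW r6
t=6 i7:sll.ALU ; RAW r3
t=7 i8,i9:or.ALU;mul.MUL ; dual
t=8 i10,i11:blt.BR;sub.ALU ; dual
t=9 i12:ld.MEM ; tail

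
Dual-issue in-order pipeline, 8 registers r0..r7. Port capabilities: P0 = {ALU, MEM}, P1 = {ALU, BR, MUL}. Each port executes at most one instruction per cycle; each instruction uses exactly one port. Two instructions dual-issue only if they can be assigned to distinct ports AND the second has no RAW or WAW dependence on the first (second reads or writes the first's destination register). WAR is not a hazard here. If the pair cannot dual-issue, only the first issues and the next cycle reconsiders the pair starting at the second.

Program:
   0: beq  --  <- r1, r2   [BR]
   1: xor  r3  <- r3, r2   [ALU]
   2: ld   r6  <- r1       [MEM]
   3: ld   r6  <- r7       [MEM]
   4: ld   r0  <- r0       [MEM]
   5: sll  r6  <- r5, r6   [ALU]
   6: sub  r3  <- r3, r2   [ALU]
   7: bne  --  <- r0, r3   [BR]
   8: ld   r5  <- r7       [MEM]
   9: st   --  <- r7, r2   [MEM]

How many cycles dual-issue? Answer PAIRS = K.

PAIRS = 3

0. beq.BR/xor.ALU @i0+i1  | 2-wide
1. ld.MEM @i2  | no-port MEM/MEM
2. ld.MEM @i3  | no-port MEM/MEM
3. ld.MEM/sll.ALU @i4+i5  | 2-wide
4. sub.ALU @i6  | RAW r3
5. bne.BR/ld.MEM @i7+i8  | 2-wide
6. st.MEM @i9  | tail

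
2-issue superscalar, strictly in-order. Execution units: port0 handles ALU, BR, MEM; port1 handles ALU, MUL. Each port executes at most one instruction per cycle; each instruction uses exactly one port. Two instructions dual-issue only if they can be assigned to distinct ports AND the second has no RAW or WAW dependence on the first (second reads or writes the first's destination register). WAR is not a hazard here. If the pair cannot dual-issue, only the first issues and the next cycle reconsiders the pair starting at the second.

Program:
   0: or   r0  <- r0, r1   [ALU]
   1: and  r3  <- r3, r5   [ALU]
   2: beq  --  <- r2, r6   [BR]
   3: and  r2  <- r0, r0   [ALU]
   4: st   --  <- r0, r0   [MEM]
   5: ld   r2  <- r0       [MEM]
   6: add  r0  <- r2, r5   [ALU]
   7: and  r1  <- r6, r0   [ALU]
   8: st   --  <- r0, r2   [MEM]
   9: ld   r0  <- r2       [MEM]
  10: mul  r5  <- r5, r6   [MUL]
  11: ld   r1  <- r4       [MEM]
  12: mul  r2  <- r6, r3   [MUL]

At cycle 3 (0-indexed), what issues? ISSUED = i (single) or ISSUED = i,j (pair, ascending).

ISSUED = 5

0. or+and @i0&i1  | dual
1. beq+and @i2&i3  | dual
2. st @i4  | no-port MEM/MEM
3. ld @i5  | RAW r2
4. add @i6  | RAW r0
5. and+st @i7&i8  | dual
6. ld+mul @i9&i10  | dual
7. ld+mul @i11&i12  | dual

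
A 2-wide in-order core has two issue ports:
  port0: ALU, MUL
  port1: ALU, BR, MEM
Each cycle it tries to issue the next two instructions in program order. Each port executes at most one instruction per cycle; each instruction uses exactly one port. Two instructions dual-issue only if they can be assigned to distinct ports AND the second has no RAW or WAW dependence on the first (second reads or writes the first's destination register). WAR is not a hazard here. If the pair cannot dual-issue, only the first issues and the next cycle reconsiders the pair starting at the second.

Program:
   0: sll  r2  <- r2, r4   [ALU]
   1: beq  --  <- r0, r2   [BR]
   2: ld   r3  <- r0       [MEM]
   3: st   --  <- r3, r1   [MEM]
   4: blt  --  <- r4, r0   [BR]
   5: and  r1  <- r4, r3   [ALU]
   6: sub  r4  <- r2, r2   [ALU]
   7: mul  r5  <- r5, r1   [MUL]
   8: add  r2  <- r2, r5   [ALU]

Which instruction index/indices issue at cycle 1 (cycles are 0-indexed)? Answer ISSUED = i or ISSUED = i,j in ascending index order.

ISSUED = 1

#0 head=0: sll i0 RAW r2
#1 head=1: beq i1 no-port BR/MEM
#2 head=2: ld i2 no-port MEM/MEM
#3 head=3: st i3 no-port MEM/BR
#4 head=4: blt+and i4+i5 pair
#5 head=6: sub+mul i6+i7 pair
#6 head=8: add i8 tail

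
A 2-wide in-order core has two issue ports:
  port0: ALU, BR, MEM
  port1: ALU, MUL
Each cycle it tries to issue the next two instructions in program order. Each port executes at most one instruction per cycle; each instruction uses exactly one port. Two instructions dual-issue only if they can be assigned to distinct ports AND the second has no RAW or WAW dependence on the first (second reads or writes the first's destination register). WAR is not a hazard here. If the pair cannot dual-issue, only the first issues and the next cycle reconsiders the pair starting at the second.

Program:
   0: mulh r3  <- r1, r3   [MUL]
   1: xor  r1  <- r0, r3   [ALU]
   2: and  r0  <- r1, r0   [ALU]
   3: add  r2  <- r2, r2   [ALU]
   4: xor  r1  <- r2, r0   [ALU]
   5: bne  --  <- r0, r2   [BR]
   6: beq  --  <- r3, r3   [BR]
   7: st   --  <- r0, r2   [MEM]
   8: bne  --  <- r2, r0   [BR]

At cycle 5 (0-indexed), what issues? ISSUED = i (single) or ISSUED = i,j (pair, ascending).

  cy0 -> i0 (mulh) RAW r3
  cy1 -> i1 (xor) RAW r1
  cy2 -> i2&i3 (and;add) dual
  cy3 -> i4&i5 (xor;bne) dual
  cy4 -> i6 (beq) no-port BR/MEM
  cy5 -> i7 (st) no-port MEM/BR
  cy6 -> i8 (bne) tail

ISSUED = 7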